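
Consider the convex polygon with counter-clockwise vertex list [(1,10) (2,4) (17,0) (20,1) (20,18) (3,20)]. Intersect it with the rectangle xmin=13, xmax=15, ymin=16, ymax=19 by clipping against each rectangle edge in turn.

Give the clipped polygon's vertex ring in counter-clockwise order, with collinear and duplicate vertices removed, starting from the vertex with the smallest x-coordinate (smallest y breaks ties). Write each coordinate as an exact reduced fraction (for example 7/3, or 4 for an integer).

1. After x ≥ 13: [(13,16/15) (17,0) (20,1) (20,18) (13,320/17)]
2. After x ≤ 15: [(13,16/15) (15,8/15) (15,316/17) (13,320/17)]
3. After y ≥ 16: [(13,16) (15,16) (15,316/17) (13,320/17)]
4. After y ≤ 19: [(13,16) (15,16) (15,316/17) (13,320/17)]
5. Canonical ring: [(13,16) (15,16) (15,316/17) (13,320/17)]

Clipped polygon: [(13,16) (15,16) (15,316/17) (13,320/17)]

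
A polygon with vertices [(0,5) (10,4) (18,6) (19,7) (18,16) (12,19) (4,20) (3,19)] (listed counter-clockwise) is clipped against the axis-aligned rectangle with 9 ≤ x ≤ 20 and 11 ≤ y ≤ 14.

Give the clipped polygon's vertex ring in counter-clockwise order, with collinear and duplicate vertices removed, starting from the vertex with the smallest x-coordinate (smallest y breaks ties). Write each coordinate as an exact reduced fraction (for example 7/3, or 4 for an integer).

Clipped polygon: [(9,11) (167/9,11) (164/9,14) (9,14)]

1. After x ≥ 9: [(9,41/10) (10,4) (18,6) (19,7) (18,16) (12,19) (9,155/8)]
2. After x ≤ 20: [(9,41/10) (10,4) (18,6) (19,7) (18,16) (12,19) (9,155/8)]
3. After y ≥ 11: [(9,11) (167/9,11) (18,16) (12,19) (9,155/8)]
4. After y ≤ 14: [(9,14) (9,11) (167/9,11) (164/9,14)]
5. Canonical ring: [(9,11) (167/9,11) (164/9,14) (9,14)]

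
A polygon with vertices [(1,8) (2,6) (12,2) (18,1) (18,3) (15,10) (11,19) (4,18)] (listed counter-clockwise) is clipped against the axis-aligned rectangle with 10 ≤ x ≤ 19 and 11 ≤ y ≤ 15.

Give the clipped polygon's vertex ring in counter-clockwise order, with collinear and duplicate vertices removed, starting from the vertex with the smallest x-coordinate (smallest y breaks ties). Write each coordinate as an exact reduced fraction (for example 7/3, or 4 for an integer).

Clipped polygon: [(10,11) (131/9,11) (115/9,15) (10,15)]

1. After x ≥ 10: [(10,14/5) (12,2) (18,1) (18,3) (15,10) (11,19) (10,132/7)]
2. After x ≤ 19: [(10,14/5) (12,2) (18,1) (18,3) (15,10) (11,19) (10,132/7)]
3. After y ≥ 11: [(10,11) (131/9,11) (11,19) (10,132/7)]
4. After y ≤ 15: [(10,15) (10,11) (131/9,11) (115/9,15)]
5. Canonical ring: [(10,11) (131/9,11) (115/9,15) (10,15)]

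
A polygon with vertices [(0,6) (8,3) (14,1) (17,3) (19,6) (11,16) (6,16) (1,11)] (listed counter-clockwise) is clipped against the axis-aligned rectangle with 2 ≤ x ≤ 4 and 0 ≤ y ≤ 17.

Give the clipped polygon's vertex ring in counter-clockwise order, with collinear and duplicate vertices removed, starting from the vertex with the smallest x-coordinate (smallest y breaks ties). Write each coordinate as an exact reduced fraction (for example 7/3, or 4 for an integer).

Clipped polygon: [(2,21/4) (4,9/2) (4,14) (2,12)]

1. After x ≥ 2: [(2,21/4) (8,3) (14,1) (17,3) (19,6) (11,16) (6,16) (2,12)]
2. After x ≤ 4: [(2,21/4) (4,9/2) (4,14) (2,12)]
3. After y ≥ 0: [(2,21/4) (4,9/2) (4,14) (2,12)]
4. After y ≤ 17: [(2,21/4) (4,9/2) (4,14) (2,12)]
5. Canonical ring: [(2,21/4) (4,9/2) (4,14) (2,12)]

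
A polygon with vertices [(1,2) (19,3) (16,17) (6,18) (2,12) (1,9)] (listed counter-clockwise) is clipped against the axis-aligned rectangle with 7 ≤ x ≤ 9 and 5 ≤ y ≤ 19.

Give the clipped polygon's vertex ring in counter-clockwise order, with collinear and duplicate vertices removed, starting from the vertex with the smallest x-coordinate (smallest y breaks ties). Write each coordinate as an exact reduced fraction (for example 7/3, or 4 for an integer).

1. After x ≥ 7: [(7,7/3) (19,3) (16,17) (7,179/10)]
2. After x ≤ 9: [(7,7/3) (9,22/9) (9,177/10) (7,179/10)]
3. After y ≥ 5: [(7,5) (9,5) (9,177/10) (7,179/10)]
4. After y ≤ 19: [(7,5) (9,5) (9,177/10) (7,179/10)]
5. Canonical ring: [(7,5) (9,5) (9,177/10) (7,179/10)]

Clipped polygon: [(7,5) (9,5) (9,177/10) (7,179/10)]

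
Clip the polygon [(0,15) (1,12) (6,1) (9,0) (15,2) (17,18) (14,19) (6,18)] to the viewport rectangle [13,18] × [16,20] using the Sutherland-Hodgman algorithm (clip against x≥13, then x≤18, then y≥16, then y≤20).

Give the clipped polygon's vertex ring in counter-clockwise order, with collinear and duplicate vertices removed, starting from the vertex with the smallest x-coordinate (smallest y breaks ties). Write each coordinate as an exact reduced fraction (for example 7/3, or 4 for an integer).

Clipped polygon: [(13,16) (67/4,16) (17,18) (14,19) (13,151/8)]

1. After x ≥ 13: [(13,4/3) (15,2) (17,18) (14,19) (13,151/8)]
2. After x ≤ 18: [(13,4/3) (15,2) (17,18) (14,19) (13,151/8)]
3. After y ≥ 16: [(13,16) (67/4,16) (17,18) (14,19) (13,151/8)]
4. After y ≤ 20: [(13,16) (67/4,16) (17,18) (14,19) (13,151/8)]
5. Canonical ring: [(13,16) (67/4,16) (17,18) (14,19) (13,151/8)]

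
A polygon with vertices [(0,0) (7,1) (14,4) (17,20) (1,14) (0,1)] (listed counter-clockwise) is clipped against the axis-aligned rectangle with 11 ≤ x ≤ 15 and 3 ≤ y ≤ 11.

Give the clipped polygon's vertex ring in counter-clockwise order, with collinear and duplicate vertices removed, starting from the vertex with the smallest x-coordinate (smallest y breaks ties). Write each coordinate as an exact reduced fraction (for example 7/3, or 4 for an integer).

Clipped polygon: [(11,3) (35/3,3) (14,4) (15,28/3) (15,11) (11,11)]

1. After x ≥ 11: [(11,19/7) (14,4) (17,20) (11,71/4)]
2. After x ≤ 15: [(11,19/7) (14,4) (15,28/3) (15,77/4) (11,71/4)]
3. After y ≥ 3: [(11,3) (35/3,3) (14,4) (15,28/3) (15,77/4) (11,71/4)]
4. After y ≤ 11: [(11,11) (11,3) (35/3,3) (14,4) (15,28/3) (15,11)]
5. Canonical ring: [(11,3) (35/3,3) (14,4) (15,28/3) (15,11) (11,11)]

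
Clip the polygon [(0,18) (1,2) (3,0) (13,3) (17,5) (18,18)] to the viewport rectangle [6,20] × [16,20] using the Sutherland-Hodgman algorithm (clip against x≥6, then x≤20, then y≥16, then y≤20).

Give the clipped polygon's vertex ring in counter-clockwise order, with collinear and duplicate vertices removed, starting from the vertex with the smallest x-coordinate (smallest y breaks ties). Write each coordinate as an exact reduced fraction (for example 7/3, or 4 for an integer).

1. After x ≥ 6: [(6,18) (6,9/10) (13,3) (17,5) (18,18)]
2. After x ≤ 20: [(6,18) (6,9/10) (13,3) (17,5) (18,18)]
3. After y ≥ 16: [(6,18) (6,16) (232/13,16) (18,18)]
4. After y ≤ 20: [(6,18) (6,16) (232/13,16) (18,18)]
5. Canonical ring: [(6,16) (232/13,16) (18,18) (6,18)]

Clipped polygon: [(6,16) (232/13,16) (18,18) (6,18)]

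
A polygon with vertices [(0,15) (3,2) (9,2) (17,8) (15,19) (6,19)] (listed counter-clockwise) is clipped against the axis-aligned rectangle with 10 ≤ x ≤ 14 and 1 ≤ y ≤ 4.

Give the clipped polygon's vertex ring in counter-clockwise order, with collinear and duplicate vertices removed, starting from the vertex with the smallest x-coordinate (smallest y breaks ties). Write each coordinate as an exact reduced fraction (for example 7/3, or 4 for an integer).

Clipped polygon: [(10,11/4) (35/3,4) (10,4)]

1. After x ≥ 10: [(10,11/4) (17,8) (15,19) (10,19)]
2. After x ≤ 14: [(10,11/4) (14,23/4) (14,19) (10,19)]
3. After y ≥ 1: [(10,11/4) (14,23/4) (14,19) (10,19)]
4. After y ≤ 4: [(10,4) (10,11/4) (35/3,4)]
5. Canonical ring: [(10,11/4) (35/3,4) (10,4)]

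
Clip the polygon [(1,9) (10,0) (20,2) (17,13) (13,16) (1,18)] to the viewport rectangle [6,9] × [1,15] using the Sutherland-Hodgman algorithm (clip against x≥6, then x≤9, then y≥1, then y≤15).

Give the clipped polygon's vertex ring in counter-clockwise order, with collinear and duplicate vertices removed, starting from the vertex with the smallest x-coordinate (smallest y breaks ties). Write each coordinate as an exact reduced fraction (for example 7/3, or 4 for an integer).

1. After x ≥ 6: [(6,4) (10,0) (20,2) (17,13) (13,16) (6,103/6)]
2. After x ≤ 9: [(6,4) (9,1) (9,50/3) (6,103/6)]
3. After y ≥ 1: [(6,4) (9,1) (9,50/3) (6,103/6)]
4. After y ≤ 15: [(6,15) (6,4) (9,1) (9,15)]
5. Canonical ring: [(6,4) (9,1) (9,15) (6,15)]

Clipped polygon: [(6,4) (9,1) (9,15) (6,15)]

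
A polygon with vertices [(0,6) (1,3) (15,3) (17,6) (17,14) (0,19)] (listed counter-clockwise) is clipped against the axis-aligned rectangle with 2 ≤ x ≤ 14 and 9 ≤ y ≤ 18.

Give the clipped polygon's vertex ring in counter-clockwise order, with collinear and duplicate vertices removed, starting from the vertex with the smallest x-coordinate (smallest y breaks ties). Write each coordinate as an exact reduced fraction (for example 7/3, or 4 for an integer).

1. After x ≥ 2: [(2,3) (15,3) (17,6) (17,14) (2,313/17)]
2. After x ≤ 14: [(2,3) (14,3) (14,253/17) (2,313/17)]
3. After y ≥ 9: [(2,9) (14,9) (14,253/17) (2,313/17)]
4. After y ≤ 18: [(2,18) (2,9) (14,9) (14,253/17) (17/5,18)]
5. Canonical ring: [(2,9) (14,9) (14,253/17) (17/5,18) (2,18)]

Clipped polygon: [(2,9) (14,9) (14,253/17) (17/5,18) (2,18)]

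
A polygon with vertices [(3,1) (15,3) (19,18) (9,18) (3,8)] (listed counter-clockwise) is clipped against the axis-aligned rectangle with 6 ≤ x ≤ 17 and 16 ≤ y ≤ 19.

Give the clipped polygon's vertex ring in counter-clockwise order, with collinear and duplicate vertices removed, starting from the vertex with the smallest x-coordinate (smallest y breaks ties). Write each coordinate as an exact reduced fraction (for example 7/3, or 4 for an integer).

Clipped polygon: [(39/5,16) (17,16) (17,18) (9,18)]

1. After x ≥ 6: [(6,3/2) (15,3) (19,18) (9,18) (6,13)]
2. After x ≤ 17: [(6,3/2) (15,3) (17,21/2) (17,18) (9,18) (6,13)]
3. After y ≥ 16: [(17,16) (17,18) (9,18) (39/5,16)]
4. After y ≤ 19: [(17,16) (17,18) (9,18) (39/5,16)]
5. Canonical ring: [(39/5,16) (17,16) (17,18) (9,18)]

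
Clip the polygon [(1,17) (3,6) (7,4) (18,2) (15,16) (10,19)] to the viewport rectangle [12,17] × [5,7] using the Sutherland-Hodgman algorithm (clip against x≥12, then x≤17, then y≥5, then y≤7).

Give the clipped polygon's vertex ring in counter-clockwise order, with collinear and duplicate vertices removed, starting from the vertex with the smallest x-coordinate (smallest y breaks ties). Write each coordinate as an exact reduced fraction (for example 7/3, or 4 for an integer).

1. After x ≥ 12: [(12,34/11) (18,2) (15,16) (12,89/5)]
2. After x ≤ 17: [(12,34/11) (17,24/11) (17,20/3) (15,16) (12,89/5)]
3. After y ≥ 5: [(12,5) (17,5) (17,20/3) (15,16) (12,89/5)]
4. After y ≤ 7: [(12,7) (12,5) (17,5) (17,20/3) (237/14,7)]
5. Canonical ring: [(12,5) (17,5) (17,20/3) (237/14,7) (12,7)]

Clipped polygon: [(12,5) (17,5) (17,20/3) (237/14,7) (12,7)]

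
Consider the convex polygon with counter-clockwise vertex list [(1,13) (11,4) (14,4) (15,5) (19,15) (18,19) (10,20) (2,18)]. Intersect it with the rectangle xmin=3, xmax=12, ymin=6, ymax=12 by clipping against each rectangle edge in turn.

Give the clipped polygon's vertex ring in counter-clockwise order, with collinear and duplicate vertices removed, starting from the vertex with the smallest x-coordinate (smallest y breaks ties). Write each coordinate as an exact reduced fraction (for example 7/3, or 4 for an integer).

1. After x ≥ 3: [(3,56/5) (11,4) (14,4) (15,5) (19,15) (18,19) (10,20) (3,73/4)]
2. After x ≤ 12: [(3,56/5) (11,4) (12,4) (12,79/4) (10,20) (3,73/4)]
3. After y ≥ 6: [(3,56/5) (79/9,6) (12,6) (12,79/4) (10,20) (3,73/4)]
4. After y ≤ 12: [(3,12) (3,56/5) (79/9,6) (12,6) (12,12)]
5. Canonical ring: [(3,56/5) (79/9,6) (12,6) (12,12) (3,12)]

Clipped polygon: [(3,56/5) (79/9,6) (12,6) (12,12) (3,12)]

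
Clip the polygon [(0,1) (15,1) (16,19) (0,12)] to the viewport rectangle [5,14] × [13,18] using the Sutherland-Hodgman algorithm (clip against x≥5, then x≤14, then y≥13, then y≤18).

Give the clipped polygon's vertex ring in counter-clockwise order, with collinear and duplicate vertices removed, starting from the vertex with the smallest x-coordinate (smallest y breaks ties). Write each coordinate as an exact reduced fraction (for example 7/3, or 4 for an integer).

1. After x ≥ 5: [(5,1) (15,1) (16,19) (5,227/16)]
2. After x ≤ 14: [(5,1) (14,1) (14,145/8) (5,227/16)]
3. After y ≥ 13: [(5,13) (14,13) (14,145/8) (5,227/16)]
4. After y ≤ 18: [(5,13) (14,13) (14,18) (96/7,18) (5,227/16)]
5. Canonical ring: [(5,13) (14,13) (14,18) (96/7,18) (5,227/16)]

Clipped polygon: [(5,13) (14,13) (14,18) (96/7,18) (5,227/16)]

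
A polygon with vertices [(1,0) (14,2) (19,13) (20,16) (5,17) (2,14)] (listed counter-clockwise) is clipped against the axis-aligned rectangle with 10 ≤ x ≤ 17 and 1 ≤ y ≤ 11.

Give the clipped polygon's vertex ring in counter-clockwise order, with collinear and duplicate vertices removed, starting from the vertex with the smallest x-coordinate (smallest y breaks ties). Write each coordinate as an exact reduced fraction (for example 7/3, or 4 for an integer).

1. After x ≥ 10: [(10,18/13) (14,2) (19,13) (20,16) (10,50/3)]
2. After x ≤ 17: [(10,18/13) (14,2) (17,43/5) (17,81/5) (10,50/3)]
3. After y ≥ 1: [(10,18/13) (14,2) (17,43/5) (17,81/5) (10,50/3)]
4. After y ≤ 11: [(10,11) (10,18/13) (14,2) (17,43/5) (17,11)]
5. Canonical ring: [(10,18/13) (14,2) (17,43/5) (17,11) (10,11)]

Clipped polygon: [(10,18/13) (14,2) (17,43/5) (17,11) (10,11)]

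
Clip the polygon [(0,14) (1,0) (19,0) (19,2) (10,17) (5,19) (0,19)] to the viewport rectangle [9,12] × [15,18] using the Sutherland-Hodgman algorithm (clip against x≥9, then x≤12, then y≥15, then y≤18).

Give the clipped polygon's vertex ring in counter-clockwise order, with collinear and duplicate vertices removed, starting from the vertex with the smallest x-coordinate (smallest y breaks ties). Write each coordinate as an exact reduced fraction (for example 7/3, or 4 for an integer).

1. After x ≥ 9: [(9,0) (19,0) (19,2) (10,17) (9,87/5)]
2. After x ≤ 12: [(9,0) (12,0) (12,41/3) (10,17) (9,87/5)]
3. After y ≥ 15: [(9,15) (56/5,15) (10,17) (9,87/5)]
4. After y ≤ 18: [(9,15) (56/5,15) (10,17) (9,87/5)]
5. Canonical ring: [(9,15) (56/5,15) (10,17) (9,87/5)]

Clipped polygon: [(9,15) (56/5,15) (10,17) (9,87/5)]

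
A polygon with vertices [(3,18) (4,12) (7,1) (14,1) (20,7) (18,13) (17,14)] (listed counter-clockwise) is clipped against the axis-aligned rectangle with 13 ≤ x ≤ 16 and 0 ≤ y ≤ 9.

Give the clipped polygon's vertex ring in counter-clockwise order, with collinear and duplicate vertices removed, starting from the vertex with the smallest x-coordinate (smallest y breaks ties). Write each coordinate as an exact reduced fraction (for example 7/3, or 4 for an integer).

1. After x ≥ 13: [(13,106/7) (13,1) (14,1) (20,7) (18,13) (17,14)]
2. After x ≤ 16: [(16,100/7) (13,106/7) (13,1) (14,1) (16,3)]
3. After y ≥ 0: [(16,100/7) (13,106/7) (13,1) (14,1) (16,3)]
4. After y ≤ 9: [(16,9) (13,9) (13,1) (14,1) (16,3)]
5. Canonical ring: [(13,1) (14,1) (16,3) (16,9) (13,9)]

Clipped polygon: [(13,1) (14,1) (16,3) (16,9) (13,9)]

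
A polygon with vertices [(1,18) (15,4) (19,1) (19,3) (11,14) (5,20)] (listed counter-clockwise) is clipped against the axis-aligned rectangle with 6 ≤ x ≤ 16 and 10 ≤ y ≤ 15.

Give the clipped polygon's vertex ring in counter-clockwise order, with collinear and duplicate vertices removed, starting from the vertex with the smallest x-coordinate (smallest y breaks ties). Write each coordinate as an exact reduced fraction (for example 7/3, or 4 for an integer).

1. After x ≥ 6: [(6,13) (15,4) (19,1) (19,3) (11,14) (6,19)]
2. After x ≤ 16: [(6,13) (15,4) (16,13/4) (16,57/8) (11,14) (6,19)]
3. After y ≥ 10: [(6,13) (9,10) (153/11,10) (11,14) (6,19)]
4. After y ≤ 15: [(6,15) (6,13) (9,10) (153/11,10) (11,14) (10,15)]
5. Canonical ring: [(6,13) (9,10) (153/11,10) (11,14) (10,15) (6,15)]

Clipped polygon: [(6,13) (9,10) (153/11,10) (11,14) (10,15) (6,15)]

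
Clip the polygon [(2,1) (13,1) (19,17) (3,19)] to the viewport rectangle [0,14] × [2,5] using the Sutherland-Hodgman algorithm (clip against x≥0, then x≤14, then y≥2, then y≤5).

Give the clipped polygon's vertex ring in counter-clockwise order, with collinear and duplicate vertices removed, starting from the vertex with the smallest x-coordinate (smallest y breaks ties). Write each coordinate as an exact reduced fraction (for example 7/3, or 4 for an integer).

Clipped polygon: [(37/18,2) (107/8,2) (14,11/3) (14,5) (20/9,5)]

1. After x ≥ 0: [(2,1) (13,1) (19,17) (3,19)]
2. After x ≤ 14: [(2,1) (13,1) (14,11/3) (14,141/8) (3,19)]
3. After y ≥ 2: [(37/18,2) (107/8,2) (14,11/3) (14,141/8) (3,19)]
4. After y ≤ 5: [(20/9,5) (37/18,2) (107/8,2) (14,11/3) (14,5)]
5. Canonical ring: [(37/18,2) (107/8,2) (14,11/3) (14,5) (20/9,5)]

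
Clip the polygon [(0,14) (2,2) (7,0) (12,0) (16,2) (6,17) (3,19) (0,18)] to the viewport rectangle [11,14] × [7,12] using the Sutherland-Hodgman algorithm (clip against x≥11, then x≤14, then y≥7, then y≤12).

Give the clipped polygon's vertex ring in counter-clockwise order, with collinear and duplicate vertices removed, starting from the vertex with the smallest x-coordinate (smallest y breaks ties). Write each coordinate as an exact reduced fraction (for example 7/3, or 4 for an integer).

Clipped polygon: [(11,7) (38/3,7) (11,19/2)]

1. After x ≥ 11: [(11,0) (12,0) (16,2) (11,19/2)]
2. After x ≤ 14: [(11,0) (12,0) (14,1) (14,5) (11,19/2)]
3. After y ≥ 7: [(11,7) (38/3,7) (11,19/2)]
4. After y ≤ 12: [(11,7) (38/3,7) (11,19/2)]
5. Canonical ring: [(11,7) (38/3,7) (11,19/2)]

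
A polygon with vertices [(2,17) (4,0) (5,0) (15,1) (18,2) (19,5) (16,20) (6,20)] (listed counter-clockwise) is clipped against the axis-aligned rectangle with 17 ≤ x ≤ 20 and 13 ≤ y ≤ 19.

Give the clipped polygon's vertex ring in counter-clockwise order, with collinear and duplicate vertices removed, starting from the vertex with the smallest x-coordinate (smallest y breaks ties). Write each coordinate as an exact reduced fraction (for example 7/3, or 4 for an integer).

1. After x ≥ 17: [(17,5/3) (18,2) (19,5) (17,15)]
2. After x ≤ 20: [(17,5/3) (18,2) (19,5) (17,15)]
3. After y ≥ 13: [(17,13) (87/5,13) (17,15)]
4. After y ≤ 19: [(17,13) (87/5,13) (17,15)]
5. Canonical ring: [(17,13) (87/5,13) (17,15)]

Clipped polygon: [(17,13) (87/5,13) (17,15)]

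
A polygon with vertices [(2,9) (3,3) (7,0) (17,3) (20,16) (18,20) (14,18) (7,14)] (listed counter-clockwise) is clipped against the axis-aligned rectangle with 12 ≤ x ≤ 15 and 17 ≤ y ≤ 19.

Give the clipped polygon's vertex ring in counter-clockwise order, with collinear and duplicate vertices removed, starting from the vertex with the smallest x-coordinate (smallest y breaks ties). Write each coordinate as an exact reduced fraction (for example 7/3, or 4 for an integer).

1. After x ≥ 12: [(12,3/2) (17,3) (20,16) (18,20) (14,18) (12,118/7)]
2. After x ≤ 15: [(12,3/2) (15,12/5) (15,37/2) (14,18) (12,118/7)]
3. After y ≥ 17: [(15,17) (15,37/2) (14,18) (49/4,17)]
4. After y ≤ 19: [(15,17) (15,37/2) (14,18) (49/4,17)]
5. Canonical ring: [(49/4,17) (15,17) (15,37/2) (14,18)]

Clipped polygon: [(49/4,17) (15,17) (15,37/2) (14,18)]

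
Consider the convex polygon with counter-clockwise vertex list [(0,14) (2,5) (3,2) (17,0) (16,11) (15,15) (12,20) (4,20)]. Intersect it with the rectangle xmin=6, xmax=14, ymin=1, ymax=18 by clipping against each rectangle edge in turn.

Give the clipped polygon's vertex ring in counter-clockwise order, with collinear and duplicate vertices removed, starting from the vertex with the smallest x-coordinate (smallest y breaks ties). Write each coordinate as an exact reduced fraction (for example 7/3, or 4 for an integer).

1. After x ≥ 6: [(6,11/7) (17,0) (16,11) (15,15) (12,20) (6,20)]
2. After x ≤ 14: [(6,11/7) (14,3/7) (14,50/3) (12,20) (6,20)]
3. After y ≥ 1: [(6,11/7) (10,1) (14,1) (14,50/3) (12,20) (6,20)]
4. After y ≤ 18: [(6,18) (6,11/7) (10,1) (14,1) (14,50/3) (66/5,18)]
5. Canonical ring: [(6,11/7) (10,1) (14,1) (14,50/3) (66/5,18) (6,18)]

Clipped polygon: [(6,11/7) (10,1) (14,1) (14,50/3) (66/5,18) (6,18)]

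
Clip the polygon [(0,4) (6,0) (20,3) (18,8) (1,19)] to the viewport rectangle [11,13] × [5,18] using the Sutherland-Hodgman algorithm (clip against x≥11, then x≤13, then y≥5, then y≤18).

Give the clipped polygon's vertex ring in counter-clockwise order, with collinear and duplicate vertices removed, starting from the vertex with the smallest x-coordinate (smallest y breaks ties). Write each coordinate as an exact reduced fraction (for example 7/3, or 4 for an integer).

Clipped polygon: [(11,5) (13,5) (13,191/17) (11,213/17)]

1. After x ≥ 11: [(11,15/14) (20,3) (18,8) (11,213/17)]
2. After x ≤ 13: [(11,15/14) (13,3/2) (13,191/17) (11,213/17)]
3. After y ≥ 5: [(11,5) (13,5) (13,191/17) (11,213/17)]
4. After y ≤ 18: [(11,5) (13,5) (13,191/17) (11,213/17)]
5. Canonical ring: [(11,5) (13,5) (13,191/17) (11,213/17)]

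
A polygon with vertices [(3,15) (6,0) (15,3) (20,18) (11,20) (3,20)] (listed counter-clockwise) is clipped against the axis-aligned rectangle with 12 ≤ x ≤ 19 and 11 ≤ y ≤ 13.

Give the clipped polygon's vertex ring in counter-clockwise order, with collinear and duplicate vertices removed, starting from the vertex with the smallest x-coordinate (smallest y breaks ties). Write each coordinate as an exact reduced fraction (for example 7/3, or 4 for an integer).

Clipped polygon: [(12,11) (53/3,11) (55/3,13) (12,13)]

1. After x ≥ 12: [(12,2) (15,3) (20,18) (12,178/9)]
2. After x ≤ 19: [(12,2) (15,3) (19,15) (19,164/9) (12,178/9)]
3. After y ≥ 11: [(12,11) (53/3,11) (19,15) (19,164/9) (12,178/9)]
4. After y ≤ 13: [(12,13) (12,11) (53/3,11) (55/3,13)]
5. Canonical ring: [(12,11) (53/3,11) (55/3,13) (12,13)]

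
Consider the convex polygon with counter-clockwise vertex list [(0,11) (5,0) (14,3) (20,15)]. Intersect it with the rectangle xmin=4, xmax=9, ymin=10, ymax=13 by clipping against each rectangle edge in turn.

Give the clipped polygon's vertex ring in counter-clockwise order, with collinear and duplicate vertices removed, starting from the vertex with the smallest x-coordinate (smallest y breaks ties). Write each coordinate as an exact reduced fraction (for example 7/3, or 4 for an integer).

Clipped polygon: [(4,10) (9,10) (9,64/5) (4,59/5)]

1. After x ≥ 4: [(4,59/5) (4,11/5) (5,0) (14,3) (20,15)]
2. After x ≤ 9: [(9,64/5) (4,59/5) (4,11/5) (5,0) (9,4/3)]
3. After y ≥ 10: [(9,10) (9,64/5) (4,59/5) (4,10)]
4. After y ≤ 13: [(9,10) (9,64/5) (4,59/5) (4,10)]
5. Canonical ring: [(4,10) (9,10) (9,64/5) (4,59/5)]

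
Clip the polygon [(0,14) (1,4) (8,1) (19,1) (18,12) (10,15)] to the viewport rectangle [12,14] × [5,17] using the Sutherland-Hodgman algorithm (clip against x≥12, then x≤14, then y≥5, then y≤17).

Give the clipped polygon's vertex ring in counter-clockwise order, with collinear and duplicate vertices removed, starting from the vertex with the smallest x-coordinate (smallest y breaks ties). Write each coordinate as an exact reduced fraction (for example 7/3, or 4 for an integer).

1. After x ≥ 12: [(12,1) (19,1) (18,12) (12,57/4)]
2. After x ≤ 14: [(12,1) (14,1) (14,27/2) (12,57/4)]
3. After y ≥ 5: [(12,5) (14,5) (14,27/2) (12,57/4)]
4. After y ≤ 17: [(12,5) (14,5) (14,27/2) (12,57/4)]
5. Canonical ring: [(12,5) (14,5) (14,27/2) (12,57/4)]

Clipped polygon: [(12,5) (14,5) (14,27/2) (12,57/4)]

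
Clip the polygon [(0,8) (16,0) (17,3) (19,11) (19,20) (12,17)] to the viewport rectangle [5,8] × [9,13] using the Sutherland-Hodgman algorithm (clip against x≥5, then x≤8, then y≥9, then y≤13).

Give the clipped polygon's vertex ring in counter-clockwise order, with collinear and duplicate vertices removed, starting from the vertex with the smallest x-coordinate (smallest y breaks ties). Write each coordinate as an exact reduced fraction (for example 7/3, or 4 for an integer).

1. After x ≥ 5: [(5,47/4) (5,11/2) (16,0) (17,3) (19,11) (19,20) (12,17)]
2. After x ≤ 8: [(8,14) (5,47/4) (5,11/2) (8,4)]
3. After y ≥ 9: [(8,9) (8,14) (5,47/4) (5,9)]
4. After y ≤ 13: [(8,9) (8,13) (20/3,13) (5,47/4) (5,9)]
5. Canonical ring: [(5,9) (8,9) (8,13) (20/3,13) (5,47/4)]

Clipped polygon: [(5,9) (8,9) (8,13) (20/3,13) (5,47/4)]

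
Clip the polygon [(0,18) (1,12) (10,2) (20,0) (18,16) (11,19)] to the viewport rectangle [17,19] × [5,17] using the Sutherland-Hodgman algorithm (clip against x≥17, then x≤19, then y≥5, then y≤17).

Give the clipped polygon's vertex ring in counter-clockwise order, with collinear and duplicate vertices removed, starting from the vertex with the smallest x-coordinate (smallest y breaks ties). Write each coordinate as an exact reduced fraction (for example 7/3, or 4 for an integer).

1. After x ≥ 17: [(17,3/5) (20,0) (18,16) (17,115/7)]
2. After x ≤ 19: [(17,3/5) (19,1/5) (19,8) (18,16) (17,115/7)]
3. After y ≥ 5: [(17,5) (19,5) (19,8) (18,16) (17,115/7)]
4. After y ≤ 17: [(17,5) (19,5) (19,8) (18,16) (17,115/7)]
5. Canonical ring: [(17,5) (19,5) (19,8) (18,16) (17,115/7)]

Clipped polygon: [(17,5) (19,5) (19,8) (18,16) (17,115/7)]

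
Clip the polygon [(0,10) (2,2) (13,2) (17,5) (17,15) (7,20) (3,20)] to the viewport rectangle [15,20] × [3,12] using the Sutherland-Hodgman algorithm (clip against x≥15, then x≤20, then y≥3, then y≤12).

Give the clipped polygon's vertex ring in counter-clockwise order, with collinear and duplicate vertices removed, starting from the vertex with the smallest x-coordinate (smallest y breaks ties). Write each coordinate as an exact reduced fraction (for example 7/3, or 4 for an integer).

Clipped polygon: [(15,7/2) (17,5) (17,12) (15,12)]

1. After x ≥ 15: [(15,7/2) (17,5) (17,15) (15,16)]
2. After x ≤ 20: [(15,7/2) (17,5) (17,15) (15,16)]
3. After y ≥ 3: [(15,7/2) (17,5) (17,15) (15,16)]
4. After y ≤ 12: [(15,12) (15,7/2) (17,5) (17,12)]
5. Canonical ring: [(15,7/2) (17,5) (17,12) (15,12)]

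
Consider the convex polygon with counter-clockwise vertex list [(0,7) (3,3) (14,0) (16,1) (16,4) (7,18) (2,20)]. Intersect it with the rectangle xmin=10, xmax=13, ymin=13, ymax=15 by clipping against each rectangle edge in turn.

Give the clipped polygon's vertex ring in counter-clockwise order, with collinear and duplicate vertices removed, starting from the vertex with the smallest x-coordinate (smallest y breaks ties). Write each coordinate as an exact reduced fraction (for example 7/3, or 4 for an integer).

1. After x ≥ 10: [(10,12/11) (14,0) (16,1) (16,4) (10,40/3)]
2. After x ≤ 13: [(10,12/11) (13,3/11) (13,26/3) (10,40/3)]
3. After y ≥ 13: [(10,13) (143/14,13) (10,40/3)]
4. After y ≤ 15: [(10,13) (143/14,13) (10,40/3)]
5. Canonical ring: [(10,13) (143/14,13) (10,40/3)]

Clipped polygon: [(10,13) (143/14,13) (10,40/3)]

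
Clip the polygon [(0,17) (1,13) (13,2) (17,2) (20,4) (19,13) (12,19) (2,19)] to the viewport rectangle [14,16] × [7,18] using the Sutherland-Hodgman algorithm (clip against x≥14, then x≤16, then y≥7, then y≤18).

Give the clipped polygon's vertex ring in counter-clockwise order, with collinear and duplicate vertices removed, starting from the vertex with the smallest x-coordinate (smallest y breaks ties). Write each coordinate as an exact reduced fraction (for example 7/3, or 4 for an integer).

1. After x ≥ 14: [(14,2) (17,2) (20,4) (19,13) (14,121/7)]
2. After x ≤ 16: [(14,2) (16,2) (16,109/7) (14,121/7)]
3. After y ≥ 7: [(14,7) (16,7) (16,109/7) (14,121/7)]
4. After y ≤ 18: [(14,7) (16,7) (16,109/7) (14,121/7)]
5. Canonical ring: [(14,7) (16,7) (16,109/7) (14,121/7)]

Clipped polygon: [(14,7) (16,7) (16,109/7) (14,121/7)]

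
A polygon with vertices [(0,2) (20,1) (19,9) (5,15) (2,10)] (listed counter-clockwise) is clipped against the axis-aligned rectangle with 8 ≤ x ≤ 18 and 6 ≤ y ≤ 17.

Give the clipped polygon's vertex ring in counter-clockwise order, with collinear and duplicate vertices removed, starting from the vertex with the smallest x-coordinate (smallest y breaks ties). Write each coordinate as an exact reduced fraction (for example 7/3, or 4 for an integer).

Clipped polygon: [(8,6) (18,6) (18,66/7) (8,96/7)]

1. After x ≥ 8: [(8,8/5) (20,1) (19,9) (8,96/7)]
2. After x ≤ 18: [(8,8/5) (18,11/10) (18,66/7) (8,96/7)]
3. After y ≥ 6: [(8,6) (18,6) (18,66/7) (8,96/7)]
4. After y ≤ 17: [(8,6) (18,6) (18,66/7) (8,96/7)]
5. Canonical ring: [(8,6) (18,6) (18,66/7) (8,96/7)]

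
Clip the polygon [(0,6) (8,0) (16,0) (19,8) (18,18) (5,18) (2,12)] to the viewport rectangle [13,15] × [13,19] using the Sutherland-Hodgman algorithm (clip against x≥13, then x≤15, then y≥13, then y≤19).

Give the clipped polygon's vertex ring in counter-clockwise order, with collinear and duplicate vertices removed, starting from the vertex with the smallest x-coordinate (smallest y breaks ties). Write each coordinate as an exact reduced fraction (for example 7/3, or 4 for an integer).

Clipped polygon: [(13,13) (15,13) (15,18) (13,18)]

1. After x ≥ 13: [(13,0) (16,0) (19,8) (18,18) (13,18)]
2. After x ≤ 15: [(13,0) (15,0) (15,18) (13,18)]
3. After y ≥ 13: [(13,13) (15,13) (15,18) (13,18)]
4. After y ≤ 19: [(13,13) (15,13) (15,18) (13,18)]
5. Canonical ring: [(13,13) (15,13) (15,18) (13,18)]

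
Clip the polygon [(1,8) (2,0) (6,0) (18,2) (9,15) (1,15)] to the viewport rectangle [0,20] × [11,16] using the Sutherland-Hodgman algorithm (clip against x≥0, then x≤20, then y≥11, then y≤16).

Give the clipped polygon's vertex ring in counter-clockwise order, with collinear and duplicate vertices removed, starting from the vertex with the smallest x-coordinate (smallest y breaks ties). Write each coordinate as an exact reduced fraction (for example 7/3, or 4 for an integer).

1. After x ≥ 0: [(1,8) (2,0) (6,0) (18,2) (9,15) (1,15)]
2. After x ≤ 20: [(1,8) (2,0) (6,0) (18,2) (9,15) (1,15)]
3. After y ≥ 11: [(1,11) (153/13,11) (9,15) (1,15)]
4. After y ≤ 16: [(1,11) (153/13,11) (9,15) (1,15)]
5. Canonical ring: [(1,11) (153/13,11) (9,15) (1,15)]

Clipped polygon: [(1,11) (153/13,11) (9,15) (1,15)]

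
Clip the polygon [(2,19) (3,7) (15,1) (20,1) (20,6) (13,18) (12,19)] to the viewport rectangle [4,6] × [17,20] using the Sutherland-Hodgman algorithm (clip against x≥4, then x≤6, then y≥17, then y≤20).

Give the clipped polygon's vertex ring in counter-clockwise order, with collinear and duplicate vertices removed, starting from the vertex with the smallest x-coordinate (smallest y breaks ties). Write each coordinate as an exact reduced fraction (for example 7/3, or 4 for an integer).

Clipped polygon: [(4,17) (6,17) (6,19) (4,19)]

1. After x ≥ 4: [(4,19) (4,13/2) (15,1) (20,1) (20,6) (13,18) (12,19)]
2. After x ≤ 6: [(6,19) (4,19) (4,13/2) (6,11/2)]
3. After y ≥ 17: [(6,17) (6,19) (4,19) (4,17)]
4. After y ≤ 20: [(6,17) (6,19) (4,19) (4,17)]
5. Canonical ring: [(4,17) (6,17) (6,19) (4,19)]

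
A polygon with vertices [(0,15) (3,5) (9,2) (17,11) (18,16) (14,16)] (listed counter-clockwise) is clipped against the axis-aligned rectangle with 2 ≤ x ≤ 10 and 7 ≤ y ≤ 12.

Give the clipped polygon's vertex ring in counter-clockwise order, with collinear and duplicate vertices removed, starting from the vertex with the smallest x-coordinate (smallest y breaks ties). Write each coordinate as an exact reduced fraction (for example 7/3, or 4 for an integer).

Clipped polygon: [(2,25/3) (12/5,7) (10,7) (10,12) (2,12)]

1. After x ≥ 2: [(2,106/7) (2,25/3) (3,5) (9,2) (17,11) (18,16) (14,16)]
2. After x ≤ 10: [(10,110/7) (2,106/7) (2,25/3) (3,5) (9,2) (10,25/8)]
3. After y ≥ 7: [(10,7) (10,110/7) (2,106/7) (2,25/3) (12/5,7)]
4. After y ≤ 12: [(10,7) (10,12) (2,12) (2,25/3) (12/5,7)]
5. Canonical ring: [(2,25/3) (12/5,7) (10,7) (10,12) (2,12)]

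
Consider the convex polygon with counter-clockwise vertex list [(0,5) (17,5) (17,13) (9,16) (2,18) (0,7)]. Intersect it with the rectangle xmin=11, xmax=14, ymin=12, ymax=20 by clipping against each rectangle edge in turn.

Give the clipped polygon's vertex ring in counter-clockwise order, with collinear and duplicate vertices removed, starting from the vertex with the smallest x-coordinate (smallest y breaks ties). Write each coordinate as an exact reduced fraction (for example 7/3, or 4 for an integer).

Clipped polygon: [(11,12) (14,12) (14,113/8) (11,61/4)]

1. After x ≥ 11: [(11,5) (17,5) (17,13) (11,61/4)]
2. After x ≤ 14: [(11,5) (14,5) (14,113/8) (11,61/4)]
3. After y ≥ 12: [(11,12) (14,12) (14,113/8) (11,61/4)]
4. After y ≤ 20: [(11,12) (14,12) (14,113/8) (11,61/4)]
5. Canonical ring: [(11,12) (14,12) (14,113/8) (11,61/4)]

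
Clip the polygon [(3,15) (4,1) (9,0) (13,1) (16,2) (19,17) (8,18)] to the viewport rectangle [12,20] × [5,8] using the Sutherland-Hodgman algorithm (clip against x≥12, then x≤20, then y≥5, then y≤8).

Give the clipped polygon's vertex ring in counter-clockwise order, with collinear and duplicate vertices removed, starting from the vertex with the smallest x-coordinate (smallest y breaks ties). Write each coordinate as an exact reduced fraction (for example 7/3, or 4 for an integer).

Clipped polygon: [(12,5) (83/5,5) (86/5,8) (12,8)]

1. After x ≥ 12: [(12,3/4) (13,1) (16,2) (19,17) (12,194/11)]
2. After x ≤ 20: [(12,3/4) (13,1) (16,2) (19,17) (12,194/11)]
3. After y ≥ 5: [(12,5) (83/5,5) (19,17) (12,194/11)]
4. After y ≤ 8: [(12,8) (12,5) (83/5,5) (86/5,8)]
5. Canonical ring: [(12,5) (83/5,5) (86/5,8) (12,8)]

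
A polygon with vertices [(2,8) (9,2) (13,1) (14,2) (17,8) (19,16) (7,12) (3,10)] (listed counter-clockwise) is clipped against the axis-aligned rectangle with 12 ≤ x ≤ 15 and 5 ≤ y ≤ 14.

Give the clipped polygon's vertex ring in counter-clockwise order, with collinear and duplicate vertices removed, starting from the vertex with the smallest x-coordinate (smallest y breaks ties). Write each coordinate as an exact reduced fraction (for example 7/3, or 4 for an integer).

Clipped polygon: [(12,5) (15,5) (15,14) (13,14) (12,41/3)]

1. After x ≥ 12: [(12,5/4) (13,1) (14,2) (17,8) (19,16) (12,41/3)]
2. After x ≤ 15: [(12,5/4) (13,1) (14,2) (15,4) (15,44/3) (12,41/3)]
3. After y ≥ 5: [(12,5) (15,5) (15,44/3) (12,41/3)]
4. After y ≤ 14: [(12,5) (15,5) (15,14) (13,14) (12,41/3)]
5. Canonical ring: [(12,5) (15,5) (15,14) (13,14) (12,41/3)]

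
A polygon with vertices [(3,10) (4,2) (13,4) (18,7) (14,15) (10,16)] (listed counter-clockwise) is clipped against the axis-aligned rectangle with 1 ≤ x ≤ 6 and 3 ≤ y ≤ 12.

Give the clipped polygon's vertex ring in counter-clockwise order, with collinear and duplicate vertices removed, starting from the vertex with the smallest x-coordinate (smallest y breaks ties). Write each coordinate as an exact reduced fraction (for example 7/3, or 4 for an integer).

1. After x ≥ 1: [(3,10) (4,2) (13,4) (18,7) (14,15) (10,16)]
2. After x ≤ 6: [(6,88/7) (3,10) (4,2) (6,22/9)]
3. After y ≥ 3: [(6,3) (6,88/7) (3,10) (31/8,3)]
4. After y ≤ 12: [(6,3) (6,12) (16/3,12) (3,10) (31/8,3)]
5. Canonical ring: [(3,10) (31/8,3) (6,3) (6,12) (16/3,12)]

Clipped polygon: [(3,10) (31/8,3) (6,3) (6,12) (16/3,12)]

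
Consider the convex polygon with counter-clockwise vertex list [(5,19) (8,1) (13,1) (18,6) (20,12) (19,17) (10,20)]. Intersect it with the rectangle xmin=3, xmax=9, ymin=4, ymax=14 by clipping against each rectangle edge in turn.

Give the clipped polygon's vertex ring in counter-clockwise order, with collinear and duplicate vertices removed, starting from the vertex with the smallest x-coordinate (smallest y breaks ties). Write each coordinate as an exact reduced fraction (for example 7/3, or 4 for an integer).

1. After x ≥ 3: [(5,19) (8,1) (13,1) (18,6) (20,12) (19,17) (10,20)]
2. After x ≤ 9: [(9,99/5) (5,19) (8,1) (9,1)]
3. After y ≥ 4: [(9,4) (9,99/5) (5,19) (15/2,4)]
4. After y ≤ 14: [(9,4) (9,14) (35/6,14) (15/2,4)]
5. Canonical ring: [(35/6,14) (15/2,4) (9,4) (9,14)]

Clipped polygon: [(35/6,14) (15/2,4) (9,4) (9,14)]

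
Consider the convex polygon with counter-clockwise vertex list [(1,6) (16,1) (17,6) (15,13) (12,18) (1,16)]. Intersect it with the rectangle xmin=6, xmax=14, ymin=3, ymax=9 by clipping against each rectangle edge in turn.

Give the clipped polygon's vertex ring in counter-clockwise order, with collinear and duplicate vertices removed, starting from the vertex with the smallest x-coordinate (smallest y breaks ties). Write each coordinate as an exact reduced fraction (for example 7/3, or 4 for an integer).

Clipped polygon: [(6,13/3) (10,3) (14,3) (14,9) (6,9)]

1. After x ≥ 6: [(6,13/3) (16,1) (17,6) (15,13) (12,18) (6,186/11)]
2. After x ≤ 14: [(6,13/3) (14,5/3) (14,44/3) (12,18) (6,186/11)]
3. After y ≥ 3: [(6,13/3) (10,3) (14,3) (14,44/3) (12,18) (6,186/11)]
4. After y ≤ 9: [(6,9) (6,13/3) (10,3) (14,3) (14,9)]
5. Canonical ring: [(6,13/3) (10,3) (14,3) (14,9) (6,9)]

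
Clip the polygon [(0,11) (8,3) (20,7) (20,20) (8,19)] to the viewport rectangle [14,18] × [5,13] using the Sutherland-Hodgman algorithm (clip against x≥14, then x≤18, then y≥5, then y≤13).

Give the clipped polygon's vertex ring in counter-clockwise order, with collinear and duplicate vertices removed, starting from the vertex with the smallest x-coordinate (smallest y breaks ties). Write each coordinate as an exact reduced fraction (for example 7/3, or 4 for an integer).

Clipped polygon: [(14,5) (18,19/3) (18,13) (14,13)]

1. After x ≥ 14: [(14,5) (20,7) (20,20) (14,39/2)]
2. After x ≤ 18: [(14,5) (18,19/3) (18,119/6) (14,39/2)]
3. After y ≥ 5: [(14,5) (18,19/3) (18,119/6) (14,39/2)]
4. After y ≤ 13: [(14,13) (14,5) (18,19/3) (18,13)]
5. Canonical ring: [(14,5) (18,19/3) (18,13) (14,13)]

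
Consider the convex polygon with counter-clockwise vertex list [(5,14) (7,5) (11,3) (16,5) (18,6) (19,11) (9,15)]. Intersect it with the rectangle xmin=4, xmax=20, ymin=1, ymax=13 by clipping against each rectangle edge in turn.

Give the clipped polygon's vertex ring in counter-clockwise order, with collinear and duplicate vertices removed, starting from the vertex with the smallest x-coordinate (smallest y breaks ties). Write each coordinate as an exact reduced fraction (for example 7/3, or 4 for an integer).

Clipped polygon: [(47/9,13) (7,5) (11,3) (16,5) (18,6) (19,11) (14,13)]

1. After x ≥ 4: [(5,14) (7,5) (11,3) (16,5) (18,6) (19,11) (9,15)]
2. After x ≤ 20: [(5,14) (7,5) (11,3) (16,5) (18,6) (19,11) (9,15)]
3. After y ≥ 1: [(5,14) (7,5) (11,3) (16,5) (18,6) (19,11) (9,15)]
4. After y ≤ 13: [(47/9,13) (7,5) (11,3) (16,5) (18,6) (19,11) (14,13)]
5. Canonical ring: [(47/9,13) (7,5) (11,3) (16,5) (18,6) (19,11) (14,13)]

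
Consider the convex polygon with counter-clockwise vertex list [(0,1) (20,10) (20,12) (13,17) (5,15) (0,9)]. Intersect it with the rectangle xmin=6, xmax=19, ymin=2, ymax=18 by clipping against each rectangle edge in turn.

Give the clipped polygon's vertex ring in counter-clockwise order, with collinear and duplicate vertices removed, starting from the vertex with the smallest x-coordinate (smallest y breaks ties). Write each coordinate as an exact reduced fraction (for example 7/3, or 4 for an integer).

1. After x ≥ 6: [(6,37/10) (20,10) (20,12) (13,17) (6,61/4)]
2. After x ≤ 19: [(6,37/10) (19,191/20) (19,89/7) (13,17) (6,61/4)]
3. After y ≥ 2: [(6,37/10) (19,191/20) (19,89/7) (13,17) (6,61/4)]
4. After y ≤ 18: [(6,37/10) (19,191/20) (19,89/7) (13,17) (6,61/4)]
5. Canonical ring: [(6,37/10) (19,191/20) (19,89/7) (13,17) (6,61/4)]

Clipped polygon: [(6,37/10) (19,191/20) (19,89/7) (13,17) (6,61/4)]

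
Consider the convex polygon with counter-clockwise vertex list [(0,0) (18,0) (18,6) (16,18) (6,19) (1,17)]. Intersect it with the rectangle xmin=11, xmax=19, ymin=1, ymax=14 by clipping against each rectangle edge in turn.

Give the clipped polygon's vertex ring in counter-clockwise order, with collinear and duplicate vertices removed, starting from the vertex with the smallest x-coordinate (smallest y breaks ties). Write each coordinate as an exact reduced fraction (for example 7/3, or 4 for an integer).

1. After x ≥ 11: [(11,0) (18,0) (18,6) (16,18) (11,37/2)]
2. After x ≤ 19: [(11,0) (18,0) (18,6) (16,18) (11,37/2)]
3. After y ≥ 1: [(11,1) (18,1) (18,6) (16,18) (11,37/2)]
4. After y ≤ 14: [(11,14) (11,1) (18,1) (18,6) (50/3,14)]
5. Canonical ring: [(11,1) (18,1) (18,6) (50/3,14) (11,14)]

Clipped polygon: [(11,1) (18,1) (18,6) (50/3,14) (11,14)]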